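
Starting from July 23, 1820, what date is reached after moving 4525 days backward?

March 3, 1808

Count 4525 days before July 23, 1820:
From March 3, 1808 to March 3, 1820: 12 years, of which 3 contain a Feb 29 — 9×365 + 3×366 = 4383 days.
March 1820: 31 − 3 = 28 days remain.
Then April (30), May (31), June (30): 30 + 31 + 30 = 91 days.
July 1–23, 1820: 23 days.
Residual: 142 days.
Total: 4525 days.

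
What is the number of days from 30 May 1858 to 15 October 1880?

From May 30, 1858 to May 30, 1880: 22 years, of which 6 contain a Feb 29 — 16×365 + 6×366 = 8036 days.
May 1880: 31 − 30 = 1 day remains.
Then June (30), July (31), August (31), September (30): 30 + 31 + 31 + 30 = 122 days.
October 1–15, 1880: 15 days.
Residual: 138 days.
Total: 8174 days.

8174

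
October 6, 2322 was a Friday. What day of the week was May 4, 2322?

Thursday

Count forward from the earlier date (May 4, 2322) to the later (October 6, 2322):
May 2322: 31 − 4 = 27 days remain.
Then June (30), July (31), August (31), September (30): 30 + 31 + 31 + 30 = 122 days.
October 1–6, 2322: 6 days.
Total: 27 + 122 + 6 = 155 days.
155 mod 7 = 1, so 1 day before Friday is Thursday.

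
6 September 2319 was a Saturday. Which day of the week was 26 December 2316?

Count forward from the earlier date (December 26, 2316) to the later (September 6, 2319):
December 26, 2316 → December 26, 2317: 365 days.
December 26, 2317 → December 26, 2318: 365 days.
December 2318: 31 − 26 = 5 days remain.
Then January (31), February 2319 (28), March (31), April (30), May (31), June (30), July (31), August (31): 31 + 28 + 31 + 30 + 31 + 30 + 31 + 31 = 243 days.
September 1–6, 2319: 6 days.
Residual: 254 days.
Total: 984 days.
984 mod 7 = 4, so 4 days before Saturday is Tuesday.

Tuesday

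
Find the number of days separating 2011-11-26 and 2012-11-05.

345

November 2011: 30 − 26 = 4 days remain.
Then 11 full months totalling 336 days.
November 1–5, 2012: 5 days.
Residual: 345 days.
Total: 345 days.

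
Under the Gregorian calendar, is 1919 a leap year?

No

1919 is not a leap year.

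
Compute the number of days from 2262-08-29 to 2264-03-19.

568

August 29, 2262 → August 29, 2263: 365 days.
August 2263: 31 − 29 = 2 days remain.
Then September (30), October (31), November (30), December (31), January (31), February 2264 (29): 30 + 31 + 30 + 31 + 31 + 29 = 182 days.
March 1–19, 2264: 19 days.
Residual: 203 days.
Total: 568 days.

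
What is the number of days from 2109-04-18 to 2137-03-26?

10204

From April 18, 2109 to April 18, 2136: 27 years, of which 7 contain a Feb 29 — 20×365 + 7×366 = 9862 days.
April 2136: 30 − 18 = 12 days remain.
Then 10 full months totalling 304 days.
March 1–26, 2137: 26 days.
Residual: 342 days.
Total: 10204 days.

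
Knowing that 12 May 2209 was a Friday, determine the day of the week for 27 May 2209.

Within May 2209: 27 − 12 = 15 days.
15 mod 7 = 1, so 1 day after Friday is Saturday.

Saturday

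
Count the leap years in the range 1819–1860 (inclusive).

11

Years divisible by 4 in [1819, 1860]: 1820, 1824, 1828, 1832, 1836, 1840, 1844, 1848, 1852, 1856, 1860.
No century exceptions apply. Count: 11.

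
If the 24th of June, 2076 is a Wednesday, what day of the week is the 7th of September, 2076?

Monday

June 2076: 30 − 24 = 6 days remain.
Then July (31), August (31): 31 + 31 = 62 days.
September 1–7, 2076: 7 days.
Total: 6 + 62 + 7 = 75 days.
75 mod 7 = 5, so 5 days after Wednesday is Monday.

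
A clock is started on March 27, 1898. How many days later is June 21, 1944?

16887

From March 27, 1898 to March 27, 1944: 46 years, of which 11 contain a Feb 29 — 35×365 + 11×366 = 16801 days.
(1900 is not a leap year (divisible by 100 but not 400).)
March 1944: 31 − 27 = 4 days remain.
Then April (30), May (31): 30 + 31 = 61 days.
June 1–21, 1944: 21 days.
Residual: 86 days.
Total: 16887 days.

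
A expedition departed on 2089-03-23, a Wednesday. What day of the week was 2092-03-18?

Tuesday

Day-of-year of March 23, 2089: 82.
Day-of-year of March 18, 2092: 78.
2089 has 365 days, so 365 − 82 = 283 days remain in 2089.
Full years: 2090: 365; 2091: 365. Sum = 730.
Total: 283 + 730 + 78 = 1091 days.
1091 mod 7 = 6, so 6 days after Wednesday is Tuesday.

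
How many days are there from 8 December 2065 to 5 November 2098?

12020

Day-of-year of December 8, 2065: 342.
Day-of-year of November 5, 2098: 309.
2065 has 365 days, so 365 − 342 = 23 days remain in 2065.
Full years 2066–2097: 24 common + 8 leap = 24×365 + 8×366 = 11688 days.
Total: 23 + 11688 + 309 = 12020 days.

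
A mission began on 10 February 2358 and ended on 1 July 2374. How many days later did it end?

From February 10, 2358 to February 10, 2374: 16 years, of which 4 contain a Feb 29 — 12×365 + 4×366 = 5844 days.
February 2374: 28 − 10 = 18 days remain (2374 is not a leap year, so February has 28 days).
Then March (31), April (30), May (31), June (30): 31 + 30 + 31 + 30 = 122 days.
July 1, 2374: 1 day.
Residual: 141 days.
Total: 5985 days.

5985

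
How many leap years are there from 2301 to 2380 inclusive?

20

Years divisible by 4: 2304, 2308, …, 2380 — 20 in all.
No century exceptions apply. Count: 20.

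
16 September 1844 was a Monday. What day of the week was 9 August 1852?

Day-of-year of September 16, 1844: 260.
Day-of-year of August 9, 1852: 222.
1844 has 366 days, so 366 − 260 = 106 days remain in 1844.
Full years 1845–1851: 6 common + 1 leap = 6×365 + 1×366 = 2556 days.
Total: 106 + 2556 + 222 = 2884 days.
2884 is a multiple of 7, so 9 August 1852 falls on the same weekday: Monday.

Monday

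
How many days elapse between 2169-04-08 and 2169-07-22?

April 2169: 30 − 8 = 22 days remain.
Then May (31), June (30): 31 + 30 = 61 days.
July 1–22, 2169: 22 days.
Total: 22 + 61 + 22 = 105 days.

105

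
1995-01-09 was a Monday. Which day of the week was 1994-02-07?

Monday

Count forward from the earlier date (February 7, 1994) to the later (January 9, 1995):
February 1994: 28 − 7 = 21 days remain (1994 is not a leap year, so February has 28 days).
Then 10 full months totalling 306 days.
January 1–9, 1995: 9 days.
Residual: 336 days.
Total: 336 days.
336 is a multiple of 7, so 1994-02-07 falls on the same weekday: Monday.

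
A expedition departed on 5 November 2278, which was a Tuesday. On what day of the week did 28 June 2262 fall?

Saturday

Count forward from the earlier date (June 28, 2262) to the later (November 5, 2278):
Day-of-year of June 28, 2262: 179.
Day-of-year of November 5, 2278: 309.
2262 has 365 days, so 365 − 179 = 186 days remain in 2262.
Full years 2263–2277: 11 common + 4 leap = 11×365 + 4×366 = 5479 days.
Total: 186 + 5479 + 309 = 5974 days.
5974 mod 7 = 3, so 3 days before Tuesday is Saturday.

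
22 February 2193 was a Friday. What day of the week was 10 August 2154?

Count forward from the earlier date (August 10, 2154) to the later (February 22, 2193):
Day-of-year of August 10, 2154: 222.
Day-of-year of February 22, 2193: 53.
2154 has 365 days, so 365 − 222 = 143 days remain in 2154.
Full years 2155–2192: 28 common + 10 leap = 28×365 + 10×366 = 13880 days.
Total: 143 + 13880 + 53 = 14076 days.
14076 mod 7 = 6, so 6 days before Friday is Saturday.

Saturday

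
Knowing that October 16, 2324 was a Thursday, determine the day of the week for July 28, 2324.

Count forward from the earlier date (July 28, 2324) to the later (October 16, 2324):
July 2324: 31 − 28 = 3 days remain.
Then August (31), September (30): 31 + 30 = 61 days.
October 1–16, 2324: 16 days.
Total: 3 + 61 + 16 = 80 days.
80 mod 7 = 3, so 3 days before Thursday is Monday.

Monday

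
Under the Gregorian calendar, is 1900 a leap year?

No

1900 is not a leap year (divisible by 100 but not 400).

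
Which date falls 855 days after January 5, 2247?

May 9, 2249

Count 855 days after January 5, 2247:
January 2247: 31 − 5 = 26 days remain.
Then 27 full months totalling 820 days.
May 1–9, 2249: 9 days.
Total: 26 + 820 + 9 = 855 days.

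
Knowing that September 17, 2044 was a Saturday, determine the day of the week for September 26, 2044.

Monday

Within September 2044: 26 − 17 = 9 days.
9 mod 7 = 2, so 2 days after Saturday is Monday.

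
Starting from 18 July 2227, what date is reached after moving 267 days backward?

24 October 2226

Count 267 days before July 18, 2227:
Day-of-year of October 24, 2226: 297.
Day-of-year of July 18, 2227: 199.
2226 has 365 days, so 365 − 297 = 68 days remain in 2226.
Total: 68 + 199 = 267 days.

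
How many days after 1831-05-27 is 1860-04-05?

10541

From May 27, 1831 to May 27, 1859: 28 years, of which 7 contain a Feb 29 — 21×365 + 7×366 = 10227 days.
May 1859: 31 − 27 = 4 days remain.
Then 10 full months totalling 305 days.
April 1–5, 1860: 5 days.
Residual: 314 days.
Total: 10541 days.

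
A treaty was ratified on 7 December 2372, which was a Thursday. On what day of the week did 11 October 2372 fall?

Wednesday

Count forward from the earlier date (October 11, 2372) to the later (December 7, 2372):
October 2372: 31 − 11 = 20 days remain.
Then November (30): 30 days.
December 1–7, 2372: 7 days.
Total: 20 + 30 + 7 = 57 days.
57 mod 7 = 1, so 1 day before Thursday is Wednesday.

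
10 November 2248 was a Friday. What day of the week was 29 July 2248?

Count forward from the earlier date (July 29, 2248) to the later (November 10, 2248):
July 2248: 31 − 29 = 2 days remain.
Then August (31), September (30), October (31): 31 + 30 + 31 = 92 days.
November 1–10, 2248: 10 days.
Total: 2 + 92 + 10 = 104 days.
104 mod 7 = 6, so 6 days before Friday is Saturday.

Saturday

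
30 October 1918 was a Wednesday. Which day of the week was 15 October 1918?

Tuesday

Count forward from the earlier date (October 15, 1918) to the later (October 30, 1918):
Within October 1918: 30 − 15 = 15 days.
15 mod 7 = 1, so 1 day before Wednesday is Tuesday.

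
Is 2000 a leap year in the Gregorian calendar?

Yes

2000 is a leap year (divisible by 400).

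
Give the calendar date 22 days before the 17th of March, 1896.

the 24th of February, 1896

Count 22 days before March 17, 1896:
February 1896: 29 − 24 = 5 days remain (1896 is a leap year, so February has 29 days).
March 1–17, 1896: 17 days.
Total: 5 + 17 = 22 days.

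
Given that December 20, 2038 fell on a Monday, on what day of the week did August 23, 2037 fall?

Sunday

Count forward from the earlier date (August 23, 2037) to the later (December 20, 2038):
Day-of-year of August 23, 2037: 235.
Day-of-year of December 20, 2038: 354.
2037 has 365 days, so 365 − 235 = 130 days remain in 2037.
Total: 130 + 354 = 484 days.
484 mod 7 = 1, so 1 day before Monday is Sunday.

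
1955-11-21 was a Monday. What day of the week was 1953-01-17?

Saturday

Count forward from the earlier date (January 17, 1953) to the later (November 21, 1955):
Day-of-year of January 17, 1953: 17.
Day-of-year of November 21, 1955: 325.
1953 has 365 days, so 365 − 17 = 348 days remain in 1953.
Full years: 1954: 365. Sum = 365.
Total: 348 + 365 + 325 = 1038 days.
1038 mod 7 = 2, so 2 days before Monday is Saturday.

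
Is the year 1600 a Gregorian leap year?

1600 is a leap year (divisible by 400).

Yes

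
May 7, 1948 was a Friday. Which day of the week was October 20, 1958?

Monday

Day-of-year of May 7, 1948: 128.
Day-of-year of October 20, 1958: 293.
1948 has 366 days, so 366 − 128 = 238 days remain in 1948.
Full years 1949–1957: 7 common + 2 leap = 7×365 + 2×366 = 3287 days.
Total: 238 + 3287 + 293 = 3818 days.
3818 mod 7 = 3, so 3 days after Friday is Monday.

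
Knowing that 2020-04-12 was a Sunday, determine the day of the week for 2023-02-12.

April 12, 2020 → April 12, 2021: 365 days.
April 12, 2021 → April 12, 2022: 365 days.
April 2022: 30 − 12 = 18 days remain.
Then 9 full months totalling 276 days.
February 1–12, 2023: 12 days (2023 is not a leap year).
Residual: 306 days.
Total: 1036 days.
1036 is a multiple of 7, so 2023-02-12 falls on the same weekday: Sunday.

Sunday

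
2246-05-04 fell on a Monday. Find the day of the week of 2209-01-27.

Count forward from the earlier date (January 27, 2209) to the later (May 4, 2246):
Day-of-year of January 27, 2209: 27.
Day-of-year of May 4, 2246: 124.
2209 has 365 days, so 365 − 27 = 338 days remain in 2209.
Full years 2210–2245: 27 common + 9 leap = 27×365 + 9×366 = 13149 days.
Total: 338 + 13149 + 124 = 13611 days.
13611 mod 7 = 3, so 3 days before Monday is Friday.

Friday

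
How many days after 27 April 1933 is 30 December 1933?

April 1933: 30 − 27 = 3 days remain.
Then May (31), June (30), July (31), August (31), September (30), October (31), November (30): 31 + 30 + 31 + 31 + 30 + 31 + 30 = 214 days.
December 1–30, 1933: 30 days.
Total: 3 + 214 + 30 = 247 days.

247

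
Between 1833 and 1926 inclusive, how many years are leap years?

Years divisible by 4: 1836, 1840, …, 1924 — 23 in all.
Of these, 1900 is divisible by 100 but not 400, so not leap.
Leap years: 23 − 1 = 22.

22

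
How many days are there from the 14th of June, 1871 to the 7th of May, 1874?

1058

Day-of-year of June 14, 1871: 165.
Day-of-year of May 7, 1874: 127.
1871 has 365 days, so 365 − 165 = 200 days remain in 1871.
Full years: 1872: 366; 1873: 365. Sum = 731.
Total: 200 + 731 + 127 = 1058 days.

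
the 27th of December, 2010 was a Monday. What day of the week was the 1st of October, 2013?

Tuesday

Day-of-year of December 27, 2010: 361.
Day-of-year of October 1, 2013: 274.
2010 has 365 days, so 365 − 361 = 4 days remain in 2010.
Full years: 2011: 365; 2012: 366. Sum = 731.
Total: 4 + 731 + 274 = 1009 days.
1009 mod 7 = 1, so 1 day after Monday is Tuesday.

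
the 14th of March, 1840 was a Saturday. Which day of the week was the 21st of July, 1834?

Monday

Count forward from the earlier date (July 21, 1834) to the later (March 14, 1840):
July 21, 1834 → July 21, 1835: 365 days.
July 21, 1835 → July 21, 1836: 366 days (1836 is a leap year).
July 21, 1836 → July 21, 1837: 365 days.
July 21, 1837 → July 21, 1838: 365 days.
July 21, 1838 → July 21, 1839: 365 days.
July 1839: 31 − 21 = 10 days remain.
Then August (31), September (30), October (31), November (30), December (31), January (31), February 1840 (29): 31 + 30 + 31 + 30 + 31 + 31 + 29 = 213 days.
March 1–14, 1840: 14 days.
Residual: 237 days.
Total: 2063 days.
2063 mod 7 = 5, so 5 days before Saturday is Monday.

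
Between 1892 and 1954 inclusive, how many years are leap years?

15

Years divisible by 4: 1892, 1896, …, 1952 — 16 in all.
Of these, 1900 is divisible by 100 but not 400, so not leap.
Leap years: 16 − 1 = 15.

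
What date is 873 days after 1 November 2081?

23 March 2084

Count 873 days after November 1, 2081:
November 1, 2081 → November 1, 2082: 365 days.
November 1, 2082 → November 1, 2083: 365 days.
November 2083: 30 − 1 = 29 days remain.
Then December (31), January (31), February 2084 (29): 31 + 31 + 29 = 91 days.
March 1–23, 2084: 23 days.
Residual: 143 days.
Total: 873 days.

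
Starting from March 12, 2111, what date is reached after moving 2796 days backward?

July 16, 2103

Count 2796 days before March 12, 2111:
Day-of-year of July 16, 2103: 197.
Day-of-year of March 12, 2111: 71.
2103 has 365 days, so 365 − 197 = 168 days remain in 2103.
Full years 2104–2110: 5 common + 2 leap = 5×365 + 2×366 = 2557 days.
Total: 168 + 2557 + 71 = 2796 days.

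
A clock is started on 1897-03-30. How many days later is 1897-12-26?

March 1897: 31 − 30 = 1 day remains.
Then April (30), May (31), June (30), July (31), August (31), September (30), October (31), November (30): 30 + 31 + 30 + 31 + 31 + 30 + 31 + 30 = 244 days.
December 1–26, 1897: 26 days.
Total: 1 + 244 + 26 = 271 days.

271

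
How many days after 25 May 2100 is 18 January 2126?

Day-of-year of May 25, 2100: 145.
Day-of-year of January 18, 2126: 18.
2100 has 365 days, so 365 − 145 = 220 days remain in 2100.
Full years 2101–2125: 19 common + 6 leap = 19×365 + 6×366 = 9131 days.
Total: 220 + 9131 + 18 = 9369 days.

9369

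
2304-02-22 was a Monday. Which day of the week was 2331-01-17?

Saturday

Day-of-year of February 22, 2304: 53.
Day-of-year of January 17, 2331: 17.
2304 has 366 days, so 366 − 53 = 313 days remain in 2304.
Full years 2305–2330: 20 common + 6 leap = 20×365 + 6×366 = 9496 days.
Total: 313 + 9496 + 17 = 9826 days.
9826 mod 7 = 5, so 5 days after Monday is Saturday.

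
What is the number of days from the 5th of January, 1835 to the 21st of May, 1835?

January 1835: 31 − 5 = 26 days remain.
Then February 1835 (28), March (31), April (30): 28 + 31 + 30 = 89 days.
May 1–21, 1835: 21 days.
Total: 26 + 89 + 21 = 136 days.

136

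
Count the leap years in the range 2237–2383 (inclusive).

Years divisible by 4: 2240, 2244, …, 2380 — 36 in all.
Of these, 2300 is divisible by 100 but not 400, so not leap.
Leap years: 36 − 1 = 35.

35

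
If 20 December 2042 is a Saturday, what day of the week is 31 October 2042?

Count forward from the earlier date (October 31, 2042) to the later (December 20, 2042):
October 2042: 31 − 31 = 0 days remain.
Then November (30): 30 days.
December 1–20, 2042: 20 days.
Total: 0 + 30 + 20 = 50 days.
50 mod 7 = 1, so 1 day before Saturday is Friday.

Friday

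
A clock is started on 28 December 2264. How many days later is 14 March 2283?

6650

From December 28, 2264 to December 28, 2282: 18 years, of which 4 contain a Feb 29 — 14×365 + 4×366 = 6574 days.
December 2282: 31 − 28 = 3 days remain.
Then January (31), February 2283 (28): 31 + 28 = 59 days.
March 1–14, 2283: 14 days.
Residual: 76 days.
Total: 6650 days.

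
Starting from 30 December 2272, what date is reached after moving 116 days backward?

5 September 2272

Count 116 days before December 30, 2272:
September 2272: 30 − 5 = 25 days remain.
Then October (31), November (30): 31 + 30 = 61 days.
December 1–30, 2272: 30 days.
Total: 25 + 61 + 30 = 116 days.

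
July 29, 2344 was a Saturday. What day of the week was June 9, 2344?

Friday

Count forward from the earlier date (June 9, 2344) to the later (July 29, 2344):
June 2344: 30 − 9 = 21 days remain.
July 1–29, 2344: 29 days.
Total: 21 + 29 = 50 days.
50 mod 7 = 1, so 1 day before Saturday is Friday.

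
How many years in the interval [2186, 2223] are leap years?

Years divisible by 4 in [2186, 2223]: 2188, 2192, 2196, 2200, 2204, 2208, 2212, 2216, 2220.
Of these, 2200 is divisible by 100 but not 400, so not leap.
Leap years: 9 − 1 = 8.

8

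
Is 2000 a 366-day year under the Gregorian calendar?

2000 is a leap year (divisible by 400).

Yes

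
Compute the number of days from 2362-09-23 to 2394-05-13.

11555

From September 23, 2362 to September 23, 2393: 31 years, of which 8 contain a Feb 29 — 23×365 + 8×366 = 11323 days.
September 2393: 30 − 23 = 7 days remain.
Then October (31), November (30), December (31), January (31), February 2394 (28), March (31), April (30): 31 + 30 + 31 + 31 + 28 + 31 + 30 = 212 days.
May 1–13, 2394: 13 days.
Residual: 232 days.
Total: 11555 days.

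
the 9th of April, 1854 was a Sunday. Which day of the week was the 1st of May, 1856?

Thursday

April 1854: 30 − 9 = 21 days remain.
Then 24 full months totalling 731 days.
May 1, 1856: 1 day.
Total: 21 + 731 + 1 = 753 days.
753 mod 7 = 4, so 4 days after Sunday is Thursday.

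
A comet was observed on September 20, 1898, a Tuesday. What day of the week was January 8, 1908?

Day-of-year of September 20, 1898: 263.
Day-of-year of January 8, 1908: 8.
1898 has 365 days, so 365 − 263 = 102 days remain in 1898.
Full years 1899–1907: 8 common + 1 leap = 8×365 + 1×366 = 3286 days.
Total: 102 + 3286 + 8 = 3396 days.
3396 mod 7 = 1, so 1 day after Tuesday is Wednesday.

Wednesday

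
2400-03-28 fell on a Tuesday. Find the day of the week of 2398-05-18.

Count forward from the earlier date (May 18, 2398) to the later (March 28, 2400):
Day-of-year of May 18, 2398: 138.
Day-of-year of March 28, 2400: 88.
2398 has 365 days, so 365 − 138 = 227 days remain in 2398.
Full years: 2399: 365. Sum = 365.
Total: 227 + 365 + 88 = 680 days.
680 mod 7 = 1, so 1 day before Tuesday is Monday.

Monday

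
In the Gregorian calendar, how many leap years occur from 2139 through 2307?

40

Years divisible by 4: 2140, 2144, …, 2304 — 42 in all.
Of these, 2200, 2300 are divisible by 100 but not 400, so not leap.
Leap years: 42 − 2 = 40.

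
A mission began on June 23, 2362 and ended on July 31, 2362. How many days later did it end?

June 2362: 30 − 23 = 7 days remain.
July 1–31, 2362: 31 days.
Total: 7 + 31 = 38 days.

38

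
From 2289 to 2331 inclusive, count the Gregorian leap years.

9

Years divisible by 4 in [2289, 2331]: 2292, 2296, 2300, 2304, 2308, 2312, 2316, 2320, 2324, 2328.
Of these, 2300 is divisible by 100 but not 400, so not leap.
Leap years: 10 − 1 = 9.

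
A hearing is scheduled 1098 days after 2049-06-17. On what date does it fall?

2052-06-19

Count 1098 days after June 17, 2049:
Day-of-year of June 17, 2049: 168.
Day-of-year of June 19, 2052: 171.
2049 has 365 days, so 365 − 168 = 197 days remain in 2049.
Full years: 2050: 365; 2051: 365. Sum = 730.
Total: 197 + 730 + 171 = 1098 days.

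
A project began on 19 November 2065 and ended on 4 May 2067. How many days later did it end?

Day-of-year of November 19, 2065: 323.
Day-of-year of May 4, 2067: 124.
2065 has 365 days, so 365 − 323 = 42 days remain in 2065.
Full years: 2066: 365. Sum = 365.
Total: 42 + 365 + 124 = 531 days.

531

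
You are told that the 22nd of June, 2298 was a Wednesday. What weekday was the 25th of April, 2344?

Tuesday

Day-of-year of June 22, 2298: 173.
Day-of-year of April 25, 2344: 116.
2298 has 365 days, so 365 − 173 = 192 days remain in 2298.
Full years 2299–2343: 35 common + 10 leap = 35×365 + 10×366 = 16435 days.
Total: 192 + 16435 + 116 = 16743 days.
16743 mod 7 = 6, so 6 days after Wednesday is Tuesday.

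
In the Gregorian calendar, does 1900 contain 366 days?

1900 is not a leap year (divisible by 100 but not 400).

No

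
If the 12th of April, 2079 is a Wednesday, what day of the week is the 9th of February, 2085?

Friday

April 12, 2079 → April 12, 2080: 366 days (2080 is a leap year).
April 12, 2080 → April 12, 2081: 365 days.
April 12, 2081 → April 12, 2082: 365 days.
April 12, 2082 → April 12, 2083: 365 days.
April 12, 2083 → April 12, 2084: 366 days (2084 is a leap year).
April 2084: 30 − 12 = 18 days remain.
Then 9 full months totalling 276 days.
February 1–9, 2085: 9 days (2085 is not a leap year).
Residual: 303 days.
Total: 2130 days.
2130 mod 7 = 2, so 2 days after Wednesday is Friday.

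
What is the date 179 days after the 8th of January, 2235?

the 6th of July, 2235

Count 179 days after January 8, 2235:
January 2235: 31 − 8 = 23 days remain.
Then February 2235 (28), March (31), April (30), May (31), June (30): 28 + 31 + 30 + 31 + 30 = 150 days.
July 1–6, 2235: 6 days.
Total: 23 + 150 + 6 = 179 days.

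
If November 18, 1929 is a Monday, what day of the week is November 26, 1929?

Within November 1929: 26 − 18 = 8 days.
8 mod 7 = 1, so 1 day after Monday is Tuesday.

Tuesday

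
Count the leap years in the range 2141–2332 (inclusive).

46

Years divisible by 4: 2144, 2148, …, 2332 — 48 in all.
Of these, 2200, 2300 are divisible by 100 but not 400, so not leap.
Leap years: 48 − 2 = 46.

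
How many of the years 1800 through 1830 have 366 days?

Years divisible by 4 in [1800, 1830]: 1800, 1804, 1808, 1812, 1816, 1820, 1824, 1828.
Of these, 1800 is divisible by 100 but not 400, so not leap.
Leap years: 8 − 1 = 7.

7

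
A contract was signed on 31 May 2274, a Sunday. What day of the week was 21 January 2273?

Count forward from the earlier date (January 21, 2273) to the later (May 31, 2274):
January 21, 2273 → January 21, 2274: 365 days.
January 2274: 31 − 21 = 10 days remain.
Then February 2274 (28), March (31), April (30): 28 + 31 + 30 = 89 days.
May 1–31, 2274: 31 days.
Residual: 130 days.
Total: 495 days.
495 mod 7 = 5, so 5 days before Sunday is Tuesday.

Tuesday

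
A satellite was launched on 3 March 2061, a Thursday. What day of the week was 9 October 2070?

Thursday

Day-of-year of March 3, 2061: 62.
Day-of-year of October 9, 2070: 282.
2061 has 365 days, so 365 − 62 = 303 days remain in 2061.
Full years 2062–2069: 6 common + 2 leap = 6×365 + 2×366 = 2922 days.
Total: 303 + 2922 + 282 = 3507 days.
3507 is a multiple of 7, so 9 October 2070 falls on the same weekday: Thursday.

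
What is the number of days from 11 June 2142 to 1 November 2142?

June 2142: 30 − 11 = 19 days remain.
Then July (31), August (31), September (30), October (31): 31 + 31 + 30 + 31 = 123 days.
November 1, 2142: 1 day.
Total: 19 + 123 + 1 = 143 days.

143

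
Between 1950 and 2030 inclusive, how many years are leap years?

20

Years divisible by 4: 1952, 1956, …, 2028 — 20 in all.
2000 is divisible by 400, so still leap.
No century exceptions apply. Count: 20.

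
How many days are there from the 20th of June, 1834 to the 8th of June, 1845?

4006

From June 20, 1834 to June 20, 1844: 10 years, of which 3 contain a Feb 29 — 7×365 + 3×366 = 3653 days.
June 1844: 30 − 20 = 10 days remain.
Then 11 full months totalling 335 days.
June 1–8, 1845: 8 days.
Residual: 353 days.
Total: 4006 days.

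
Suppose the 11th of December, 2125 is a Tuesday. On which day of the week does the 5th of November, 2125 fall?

Monday

Count forward from the earlier date (November 5, 2125) to the later (December 11, 2125):
November 2125: 30 − 5 = 25 days remain.
December 1–11, 2125: 11 days.
Total: 25 + 11 = 36 days.
36 mod 7 = 1, so 1 day before Tuesday is Monday.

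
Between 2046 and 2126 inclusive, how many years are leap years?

19

Years divisible by 4: 2048, 2052, …, 2124 — 20 in all.
Of these, 2100 is divisible by 100 but not 400, so not leap.
Leap years: 20 − 1 = 19.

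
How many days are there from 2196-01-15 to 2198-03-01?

776

January 2196: 31 − 15 = 16 days remain.
Then 25 full months totalling 759 days.
March 1, 2198: 1 day.
Total: 16 + 759 + 1 = 776 days.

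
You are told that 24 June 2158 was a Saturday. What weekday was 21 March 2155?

Friday

Count forward from the earlier date (March 21, 2155) to the later (June 24, 2158):
Day-of-year of March 21, 2155: 80.
Day-of-year of June 24, 2158: 175.
2155 has 365 days, so 365 − 80 = 285 days remain in 2155.
Full years: 2156: 366; 2157: 365. Sum = 731.
Total: 285 + 731 + 175 = 1191 days.
1191 mod 7 = 1, so 1 day before Saturday is Friday.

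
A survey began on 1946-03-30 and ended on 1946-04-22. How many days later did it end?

23

March 1946: 31 − 30 = 1 day remains.
April 1–22, 1946: 22 days.
Total: 1 + 22 = 23 days.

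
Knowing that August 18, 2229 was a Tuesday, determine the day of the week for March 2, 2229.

Count forward from the earlier date (March 2, 2229) to the later (August 18, 2229):
March 2229: 31 − 2 = 29 days remain.
Then April (30), May (31), June (30), July (31): 30 + 31 + 30 + 31 = 122 days.
August 1–18, 2229: 18 days.
Total: 29 + 122 + 18 = 169 days.
169 mod 7 = 1, so 1 day before Tuesday is Monday.

Monday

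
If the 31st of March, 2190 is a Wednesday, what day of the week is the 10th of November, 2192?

March 31, 2190 → March 31, 2191: 365 days.
March 31, 2191 → March 31, 2192: 366 days (2192 is a leap year).
March 2192: 31 − 31 = 0 days remain.
Then April (30), May (31), June (30), July (31), August (31), September (30), October (31): 30 + 31 + 30 + 31 + 31 + 30 + 31 = 214 days.
November 1–10, 2192: 10 days.
Residual: 224 days.
Total: 955 days.
955 mod 7 = 3, so 3 days after Wednesday is Saturday.

Saturday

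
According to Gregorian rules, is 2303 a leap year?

No

2303 is not a leap year.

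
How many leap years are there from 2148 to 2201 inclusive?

Years divisible by 4: 2148, 2152, …, 2200 — 14 in all.
Of these, 2200 is divisible by 100 but not 400, so not leap.
Leap years: 14 − 1 = 13.

13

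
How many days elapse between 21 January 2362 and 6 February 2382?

From January 21, 2362 to January 21, 2382: 20 years, of which 5 contain a Feb 29 — 15×365 + 5×366 = 7305 days.
January 2382: 31 − 21 = 10 days remain.
February 1–6, 2382: 6 days (2382 is not a leap year).
Residual: 16 days.
Total: 7321 days.

7321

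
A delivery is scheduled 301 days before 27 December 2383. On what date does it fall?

1 March 2383

Count 301 days before December 27, 2383:
March 2383: 31 − 1 = 30 days remain.
Then April (30), May (31), June (30), July (31), August (31), September (30), October (31), November (30): 30 + 31 + 30 + 31 + 31 + 30 + 31 + 30 = 244 days.
December 1–27, 2383: 27 days.
Total: 30 + 244 + 27 = 301 days.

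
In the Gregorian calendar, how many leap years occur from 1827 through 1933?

26

Years divisible by 4: 1828, 1832, …, 1932 — 27 in all.
Of these, 1900 is divisible by 100 but not 400, so not leap.
Leap years: 27 − 1 = 26.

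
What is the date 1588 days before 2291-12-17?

2287-08-12

Count 1588 days before December 17, 2291:
Day-of-year of August 12, 2287: 224.
Day-of-year of December 17, 2291: 351.
2287 has 365 days, so 365 − 224 = 141 days remain in 2287.
Full years: 2288: 366; 2289: 365; 2290: 365. Sum = 1096.
Total: 141 + 1096 + 351 = 1588 days.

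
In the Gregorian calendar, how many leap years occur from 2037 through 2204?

40

Years divisible by 4: 2040, 2044, …, 2204 — 42 in all.
Of these, 2100, 2200 are divisible by 100 but not 400, so not leap.
Leap years: 42 − 2 = 40.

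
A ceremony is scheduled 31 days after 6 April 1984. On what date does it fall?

7 May 1984

Count 31 days after April 6, 1984:
April 1984: 30 − 6 = 24 days remain.
May 1–7, 1984: 7 days.
Total: 24 + 7 = 31 days.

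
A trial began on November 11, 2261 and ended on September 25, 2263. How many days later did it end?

683

November 11, 2261 → November 11, 2262: 365 days.
November 2262: 30 − 11 = 19 days remain.
Then 9 full months totalling 274 days.
September 1–25, 2263: 25 days.
Residual: 318 days.
Total: 683 days.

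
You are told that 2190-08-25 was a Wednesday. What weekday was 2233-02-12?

Tuesday

Day-of-year of August 25, 2190: 237.
Day-of-year of February 12, 2233: 43.
2190 has 365 days, so 365 − 237 = 128 days remain in 2190.
Full years 2191–2232: 32 common + 10 leap = 32×365 + 10×366 = 15340 days.
Total: 128 + 15340 + 43 = 15511 days.
15511 mod 7 = 6, so 6 days after Wednesday is Tuesday.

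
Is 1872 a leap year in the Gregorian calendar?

1872 is a leap year.

Yes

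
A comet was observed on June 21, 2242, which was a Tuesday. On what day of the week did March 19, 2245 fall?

Day-of-year of June 21, 2242: 172.
Day-of-year of March 19, 2245: 78.
2242 has 365 days, so 365 − 172 = 193 days remain in 2242.
Full years: 2243: 365; 2244: 366. Sum = 731.
Total: 193 + 731 + 78 = 1002 days.
1002 mod 7 = 1, so 1 day after Tuesday is Wednesday.

Wednesday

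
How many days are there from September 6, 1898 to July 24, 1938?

From September 6, 1898 to September 6, 1937: 39 years, of which 9 contain a Feb 29 — 30×365 + 9×366 = 14244 days.
(1900 is not a leap year (divisible by 100 but not 400).)
September 1937: 30 − 6 = 24 days remain.
Then 9 full months totalling 273 days.
July 1–24, 1938: 24 days.
Residual: 321 days.
Total: 14565 days.

14565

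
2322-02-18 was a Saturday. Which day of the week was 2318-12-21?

Saturday

Count forward from the earlier date (December 21, 2318) to the later (February 18, 2322):
Day-of-year of December 21, 2318: 355.
Day-of-year of February 18, 2322: 49.
2318 has 365 days, so 365 − 355 = 10 days remain in 2318.
Full years: 2319: 365; 2320: 366; 2321: 365. Sum = 1096.
Total: 10 + 1096 + 49 = 1155 days.
1155 is a multiple of 7, so 2318-12-21 falls on the same weekday: Saturday.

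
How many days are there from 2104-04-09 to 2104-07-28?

110

April 2104: 30 − 9 = 21 days remain.
Then May (31), June (30): 31 + 30 = 61 days.
July 1–28, 2104: 28 days.
Total: 21 + 61 + 28 = 110 days.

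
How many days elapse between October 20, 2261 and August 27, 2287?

Day-of-year of October 20, 2261: 293.
Day-of-year of August 27, 2287: 239.
2261 has 365 days, so 365 − 293 = 72 days remain in 2261.
Full years 2262–2286: 19 common + 6 leap = 19×365 + 6×366 = 9131 days.
Total: 72 + 9131 + 239 = 9442 days.

9442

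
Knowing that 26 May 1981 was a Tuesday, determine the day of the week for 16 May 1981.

Count forward from the earlier date (May 16, 1981) to the later (May 26, 1981):
Within May 1981: 26 − 16 = 10 days.
10 mod 7 = 3, so 3 days before Tuesday is Saturday.

Saturday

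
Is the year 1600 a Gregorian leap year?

Yes

1600 is a leap year (divisible by 400).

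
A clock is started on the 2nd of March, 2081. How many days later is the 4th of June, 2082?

459

Day-of-year of March 2, 2081: 61.
Day-of-year of June 4, 2082: 155.
2081 has 365 days, so 365 − 61 = 304 days remain in 2081.
Total: 304 + 155 = 459 days.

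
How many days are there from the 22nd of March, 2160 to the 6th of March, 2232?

26281

Day-of-year of March 22, 2160: 82.
Day-of-year of March 6, 2232: 66.
2160 has 366 days, so 366 − 82 = 284 days remain in 2160.
Full years 2161–2231: 55 common + 16 leap = 55×365 + 16×366 = 25931 days.
Total: 284 + 25931 + 66 = 26281 days.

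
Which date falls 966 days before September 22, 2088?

January 30, 2086

Count 966 days before September 22, 2088:
Day-of-year of January 30, 2086: 30.
Day-of-year of September 22, 2088: 266.
2086 has 365 days, so 365 − 30 = 335 days remain in 2086.
Full years: 2087: 365. Sum = 365.
Total: 335 + 365 + 266 = 966 days.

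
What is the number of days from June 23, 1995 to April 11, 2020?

9059

Day-of-year of June 23, 1995: 174.
Day-of-year of April 11, 2020: 102.
1995 has 365 days, so 365 − 174 = 191 days remain in 1995.
Full years 1996–2019: 18 common + 6 leap = 18×365 + 6×366 = 8766 days.
Total: 191 + 8766 + 102 = 9059 days.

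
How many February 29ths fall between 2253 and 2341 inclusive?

21

Years divisible by 4: 2256, 2260, …, 2340 — 22 in all.
Of these, 2300 is divisible by 100 but not 400, so not leap.
Leap years: 22 − 1 = 21.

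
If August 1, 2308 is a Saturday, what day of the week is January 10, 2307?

Thursday

Count forward from the earlier date (January 10, 2307) to the later (August 1, 2308):
Day-of-year of January 10, 2307: 10.
Day-of-year of August 1, 2308: 214.
2307 has 365 days, so 365 − 10 = 355 days remain in 2307.
Total: 355 + 214 = 569 days.
569 mod 7 = 2, so 2 days before Saturday is Thursday.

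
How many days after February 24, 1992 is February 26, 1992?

Within February 1992: 26 − 24 = 2 days.

2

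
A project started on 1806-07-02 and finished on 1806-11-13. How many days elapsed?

July 1806: 31 − 2 = 29 days remain.
Then August (31), September (30), October (31): 31 + 30 + 31 = 92 days.
November 1–13, 1806: 13 days.
Total: 29 + 92 + 13 = 134 days.

134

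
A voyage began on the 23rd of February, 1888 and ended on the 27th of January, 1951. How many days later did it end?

From February 23, 1888 to February 23, 1950: 62 years, of which 15 contain a Feb 29 — 47×365 + 15×366 = 22645 days.
(1900 is not a leap year (divisible by 100 but not 400).)
February 1950: 28 − 23 = 5 days remain (1950 is not a leap year, so February has 28 days).
Then 10 full months totalling 306 days.
January 1–27, 1951: 27 days.
Residual: 338 days.
Total: 22983 days.

22983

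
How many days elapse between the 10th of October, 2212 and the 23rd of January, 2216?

October 10, 2212 → October 10, 2213: 365 days.
October 10, 2213 → October 10, 2214: 365 days.
October 10, 2214 → October 10, 2215: 365 days.
October 2215: 31 − 10 = 21 days remain.
Then November (30), December (31): 30 + 31 = 61 days.
January 1–23, 2216: 23 days.
Residual: 105 days.
Total: 1200 days.

1200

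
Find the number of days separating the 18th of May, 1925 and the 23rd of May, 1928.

May 18, 1925 → May 18, 1926: 365 days.
May 18, 1926 → May 18, 1927: 365 days.
May 18, 1927 → May 18, 1928: 366 days (1928 is a leap year).
Within May 1928: 23 − 18 = 5 days.
Total: 1101 days.

1101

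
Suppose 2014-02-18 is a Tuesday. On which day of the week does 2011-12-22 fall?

Count forward from the earlier date (December 22, 2011) to the later (February 18, 2014):
December 22, 2011 → December 22, 2012: 366 days (2012 is a leap year).
December 22, 2012 → December 22, 2013: 365 days.
December 2013: 31 − 22 = 9 days remain.
Then January (31): 31 days.
February 1–18, 2014: 18 days (2014 is not a leap year).
Residual: 58 days.
Total: 789 days.
789 mod 7 = 5, so 5 days before Tuesday is Thursday.

Thursday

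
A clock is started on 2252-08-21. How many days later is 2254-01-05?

502

August 2252: 31 − 21 = 10 days remain.
Then 16 full months totalling 487 days.
January 1–5, 2254: 5 days.
Total: 10 + 487 + 5 = 502 days.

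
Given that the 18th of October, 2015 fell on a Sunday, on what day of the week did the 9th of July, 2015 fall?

Count forward from the earlier date (July 9, 2015) to the later (October 18, 2015):
July 2015: 31 − 9 = 22 days remain.
Then August (31), September (30): 31 + 30 = 61 days.
October 1–18, 2015: 18 days.
Total: 22 + 61 + 18 = 101 days.
101 mod 7 = 3, so 3 days before Sunday is Thursday.

Thursday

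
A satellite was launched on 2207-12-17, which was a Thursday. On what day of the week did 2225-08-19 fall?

Day-of-year of December 17, 2207: 351.
Day-of-year of August 19, 2225: 231.
2207 has 365 days, so 365 − 351 = 14 days remain in 2207.
Full years 2208–2224: 12 common + 5 leap = 12×365 + 5×366 = 6210 days.
Total: 14 + 6210 + 231 = 6455 days.
6455 mod 7 = 1, so 1 day after Thursday is Friday.

Friday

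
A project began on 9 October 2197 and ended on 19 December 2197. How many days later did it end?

71

October 2197: 31 − 9 = 22 days remain.
Then November (30): 30 days.
December 1–19, 2197: 19 days.
Total: 22 + 30 + 19 = 71 days.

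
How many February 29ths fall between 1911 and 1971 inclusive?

15

Years divisible by 4: 1912, 1916, …, 1968 — 15 in all.
No century exceptions apply. Count: 15.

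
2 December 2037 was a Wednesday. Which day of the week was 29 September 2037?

Count forward from the earlier date (September 29, 2037) to the later (December 2, 2037):
September 2037: 30 − 29 = 1 day remains.
Then October (31), November (30): 31 + 30 = 61 days.
December 1–2, 2037: 2 days.
Total: 1 + 61 + 2 = 64 days.
64 mod 7 = 1, so 1 day before Wednesday is Tuesday.

Tuesday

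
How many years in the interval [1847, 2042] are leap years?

Years divisible by 4: 1848, 1852, …, 2040 — 49 in all.
Of these, 1900 is divisible by 100 but not 400, so not leap.
2000 is divisible by 400, so still leap.
Leap years: 49 − 1 = 48.

48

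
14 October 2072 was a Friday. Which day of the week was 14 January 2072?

Count forward from the earlier date (January 14, 2072) to the later (October 14, 2072):
January 2072: 31 − 14 = 17 days remain.
Then February 2072 (29), March (31), April (30), May (31), June (30), July (31), August (31), September (30): 29 + 31 + 30 + 31 + 30 + 31 + 31 + 30 = 243 days.
October 1–14, 2072: 14 days.
Total: 17 + 243 + 14 = 274 days.
274 mod 7 = 1, so 1 day before Friday is Thursday.

Thursday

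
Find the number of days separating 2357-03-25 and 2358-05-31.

March 25, 2357 → March 25, 2358: 365 days.
March 2358: 31 − 25 = 6 days remain.
Then April (30): 30 days.
May 1–31, 2358: 31 days.
Residual: 67 days.
Total: 432 days.

432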